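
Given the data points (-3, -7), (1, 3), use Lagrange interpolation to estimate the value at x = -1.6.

Lagrange interpolation formula:
P(x) = Σ yᵢ × Lᵢ(x)
where Lᵢ(x) = Π_{j≠i} (x - xⱼ)/(xᵢ - xⱼ)

L_0(-1.6) = (-1.6 - 1)/(-3 - 1) = 0.650000
L_1(-1.6) = (-1.6 - (-3))/(1 - (-3)) = 0.350000

P(-1.6) = (-7)×L_0(-1.6) + 3×L_1(-1.6)
P(-1.6) = -3.500000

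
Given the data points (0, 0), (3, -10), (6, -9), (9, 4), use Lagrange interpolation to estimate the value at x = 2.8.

Lagrange interpolation formula:
P(x) = Σ yᵢ × Lᵢ(x)
where Lᵢ(x) = Π_{j≠i} (x - xⱼ)/(xᵢ - xⱼ)

L_0(2.8) = (2.8 - 3)/(0 - 3) × (2.8 - 6)/(0 - 6) × (2.8 - 9)/(0 - 9) = 0.024494
L_1(2.8) = (2.8 - 0)/(3 - 0) × (2.8 - 6)/(3 - 6) × (2.8 - 9)/(3 - 9) = 1.028741
L_2(2.8) = (2.8 - 0)/(6 - 0) × (2.8 - 3)/(6 - 3) × (2.8 - 9)/(6 - 9) = -0.064296
L_3(2.8) = (2.8 - 0)/(9 - 0) × (2.8 - 3)/(9 - 3) × (2.8 - 6)/(9 - 6) = 0.011062

P(2.8) = 0×L_0(2.8) + (-10)×L_1(2.8) + (-9)×L_2(2.8) + 4×L_3(2.8)
P(2.8) = -9.664494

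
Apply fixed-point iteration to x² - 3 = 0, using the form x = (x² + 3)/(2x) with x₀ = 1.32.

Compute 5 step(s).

Equation: x² - 3 = 0
Fixed-point form: x = (x² + 3)/(2x)
x₀ = 1.32

x_1 = g(1.320000) = 1.796364
x_2 = g(1.796364) = 1.733202
x_3 = g(1.733202) = 1.732051
x_4 = g(1.732051) = 1.732051
x_5 = g(1.732051) = 1.732051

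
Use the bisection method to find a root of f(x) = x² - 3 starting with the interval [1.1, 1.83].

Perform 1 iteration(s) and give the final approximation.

f(x) = x² - 3
Initial interval: [1.1, 1.83]

Iteration 1:
  c_1 = (1.100000 + 1.830000)/2 = 1.465000
  f(c_1) = f(1.465000) = -0.853775
  f(a) × f(c) ≥ 0, new interval: [1.465000, 1.830000]

After 1 iteration(s), the approximation is c_1 = 1.465000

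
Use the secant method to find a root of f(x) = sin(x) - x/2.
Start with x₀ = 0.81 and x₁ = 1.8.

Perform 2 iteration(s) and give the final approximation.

f(x) = sin(x) - x/2
x₀ = 0.81, x₁ = 1.8

Secant formula: x_{n+1} = x_n - f(x_n)(x_n - x_{n-1})/(f(x_n) - f(x_{n-1}))

Iteration 1:
  f(0.810000) = 0.319287
  f(1.800000) = 0.073848
  x_2 = 1.800000 - 0.073848×(1.800000 - 0.810000)/(0.073848 - 0.319287)
       = 2.097870
Iteration 2:
  f(1.800000) = 0.073848
  f(2.097870) = -0.184653
  x_3 = 2.097870 - (-0.184653)×(2.097870 - 1.800000)/(-0.184653 - 0.073848)
       = 1.885095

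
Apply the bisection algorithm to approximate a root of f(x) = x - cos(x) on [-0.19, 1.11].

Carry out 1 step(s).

f(x) = x - cos(x)
Initial interval: [-0.19, 1.11]

Iteration 1:
  c_1 = (-0.190000 + 1.110000)/2 = 0.460000
  f(c_1) = f(0.460000) = -0.436052
  f(a) × f(c) ≥ 0, new interval: [0.460000, 1.110000]

After 1 iteration(s), the approximation is c_1 = 0.460000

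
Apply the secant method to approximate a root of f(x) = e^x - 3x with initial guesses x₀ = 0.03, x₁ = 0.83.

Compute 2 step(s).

f(x) = e^x - 3x
x₀ = 0.03, x₁ = 0.83

Secant formula: x_{n+1} = x_n - f(x_n)(x_n - x_{n-1})/(f(x_n) - f(x_{n-1}))

Iteration 1:
  f(0.030000) = 0.940455
  f(0.830000) = -0.196681
  x_2 = 0.830000 - (-0.196681)×(0.830000 - 0.030000)/(-0.196681 - 0.940455)
       = 0.691630
Iteration 2:
  f(0.830000) = -0.196681
  f(0.691630) = -0.077922
  x_3 = 0.691630 - (-0.077922)×(0.691630 - 0.830000)/(-0.077922 - (-0.196681))
       = 0.600840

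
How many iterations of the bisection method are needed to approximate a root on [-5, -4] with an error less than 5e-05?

We need (b-a)/2^n ≤ 5e-05
(-4 - (-5))/2^n ≤ 5e-05
1/2^n ≤ 5e-05
2^n ≥ 20000
n ≥ log₂(20000) = 14.29
n ≥ 15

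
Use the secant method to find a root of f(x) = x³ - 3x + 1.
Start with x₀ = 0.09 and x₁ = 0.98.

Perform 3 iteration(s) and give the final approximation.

f(x) = x³ - 3x + 1
x₀ = 0.09, x₁ = 0.98

Secant formula: x_{n+1} = x_n - f(x_n)(x_n - x_{n-1})/(f(x_n) - f(x_{n-1}))

Iteration 1:
  f(0.090000) = 0.730729
  f(0.980000) = -0.998808
  x_2 = 0.980000 - (-0.998808)×(0.980000 - 0.090000)/(-0.998808 - 0.730729)
       = 0.466025
Iteration 2:
  f(0.980000) = -0.998808
  f(0.466025) = -0.296864
  x_3 = 0.466025 - (-0.296864)×(0.466025 - 0.980000)/(-0.296864 - (-0.998808))
       = 0.248656
Iteration 3:
  f(0.466025) = -0.296864
  f(0.248656) = 0.269405
  x_4 = 0.248656 - 0.269405×(0.248656 - 0.466025)/(0.269405 - (-0.296864))
       = 0.352071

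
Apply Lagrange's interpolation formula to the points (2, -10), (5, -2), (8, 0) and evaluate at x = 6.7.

Lagrange interpolation formula:
P(x) = Σ yᵢ × Lᵢ(x)
where Lᵢ(x) = Π_{j≠i} (x - xⱼ)/(xᵢ - xⱼ)

L_0(6.7) = (6.7 - 5)/(2 - 5) × (6.7 - 8)/(2 - 8) = -0.122778
L_1(6.7) = (6.7 - 2)/(5 - 2) × (6.7 - 8)/(5 - 8) = 0.678889
L_2(6.7) = (6.7 - 2)/(8 - 2) × (6.7 - 5)/(8 - 5) = 0.443889

P(6.7) = (-10)×L_0(6.7) + (-2)×L_1(6.7) + 0×L_2(6.7)
P(6.7) = -0.130000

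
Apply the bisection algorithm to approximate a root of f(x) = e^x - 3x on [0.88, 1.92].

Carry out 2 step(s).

f(x) = e^x - 3x
Initial interval: [0.88, 1.92]

Iteration 1:
  c_1 = (0.880000 + 1.920000)/2 = 1.400000
  f(c_1) = f(1.400000) = -0.144800
  f(a) × f(c) ≥ 0, new interval: [1.400000, 1.920000]
Iteration 2:
  c_2 = (1.400000 + 1.920000)/2 = 1.660000
  f(c_2) = f(1.660000) = 0.279311
  f(a) × f(c) < 0, new interval: [1.400000, 1.660000]

After 2 iteration(s), the approximation is c_2 = 1.660000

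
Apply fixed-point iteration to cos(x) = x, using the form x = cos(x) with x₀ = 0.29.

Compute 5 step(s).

Equation: cos(x) = x
Fixed-point form: x = cos(x)
x₀ = 0.29

x_1 = g(0.290000) = 0.958244
x_2 = g(0.958244) = 0.574958
x_3 = g(0.574958) = 0.839215
x_4 = g(0.839215) = 0.668047
x_5 = g(0.668047) = 0.785033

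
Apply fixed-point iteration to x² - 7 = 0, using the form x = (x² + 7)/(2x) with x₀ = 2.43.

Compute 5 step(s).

Equation: x² - 7 = 0
Fixed-point form: x = (x² + 7)/(2x)
x₀ = 2.43

x_1 = g(2.430000) = 2.655329
x_2 = g(2.655329) = 2.645769
x_3 = g(2.645769) = 2.645751
x_4 = g(2.645751) = 2.645751
x_5 = g(2.645751) = 2.645751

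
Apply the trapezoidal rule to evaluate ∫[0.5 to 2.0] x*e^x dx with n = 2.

f(x) = x*e^x
a = 0.5, b = 2.0, n = 2
h = (b - a)/n = 0.750000

Trapezoidal rule: (h/2)[f(x₀) + 2f(x₁) + 2f(x₂) + ... + f(xₙ)]

x_0 = 0.5000, f(x_0) = 0.824361, coefficient = 1
x_1 = 1.2500, f(x_1) = 4.362929, coefficient = 2
x_2 = 2.0000, f(x_2) = 14.778112, coefficient = 1

I ≈ (0.750000/2) × 24.328330 = 9.123124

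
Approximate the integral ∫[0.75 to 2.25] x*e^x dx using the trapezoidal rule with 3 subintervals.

f(x) = x*e^x
a = 0.75, b = 2.25, n = 3
h = (b - a)/n = 0.500000

Trapezoidal rule: (h/2)[f(x₀) + 2f(x₁) + 2f(x₂) + ... + f(xₙ)]

x_0 = 0.7500, f(x_0) = 1.587750, coefficient = 1
x_1 = 1.2500, f(x_1) = 4.362929, coefficient = 2
x_2 = 1.7500, f(x_2) = 10.070555, coefficient = 2
x_3 = 2.2500, f(x_3) = 21.347406, coefficient = 1

I ≈ (0.500000/2) × 51.802122 = 12.950531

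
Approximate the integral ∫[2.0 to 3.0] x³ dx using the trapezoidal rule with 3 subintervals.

f(x) = x³
a = 2.0, b = 3.0, n = 3
h = (b - a)/n = 0.333333

Trapezoidal rule: (h/2)[f(x₀) + 2f(x₁) + 2f(x₂) + ... + f(xₙ)]

x_0 = 2.0000, f(x_0) = 8.000000, coefficient = 1
x_1 = 2.3333, f(x_1) = 12.703704, coefficient = 2
x_2 = 2.6667, f(x_2) = 18.962963, coefficient = 2
x_3 = 3.0000, f(x_3) = 27.000000, coefficient = 1

I ≈ (0.333333/2) × 98.333333 = 16.388889
Exact value: 16.250000
Error: 0.138889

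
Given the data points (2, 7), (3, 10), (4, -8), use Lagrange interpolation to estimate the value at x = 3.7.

Lagrange interpolation formula:
P(x) = Σ yᵢ × Lᵢ(x)
where Lᵢ(x) = Π_{j≠i} (x - xⱼ)/(xᵢ - xⱼ)

L_0(3.7) = (3.7 - 3)/(2 - 3) × (3.7 - 4)/(2 - 4) = -0.105000
L_1(3.7) = (3.7 - 2)/(3 - 2) × (3.7 - 4)/(3 - 4) = 0.510000
L_2(3.7) = (3.7 - 2)/(4 - 2) × (3.7 - 3)/(4 - 3) = 0.595000

P(3.7) = 7×L_0(3.7) + 10×L_1(3.7) + (-8)×L_2(3.7)
P(3.7) = -0.395000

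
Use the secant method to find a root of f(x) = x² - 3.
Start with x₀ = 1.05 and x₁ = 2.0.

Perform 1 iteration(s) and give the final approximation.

f(x) = x² - 3
x₀ = 1.05, x₁ = 2.0

Secant formula: x_{n+1} = x_n - f(x_n)(x_n - x_{n-1})/(f(x_n) - f(x_{n-1}))

Iteration 1:
  f(1.050000) = -1.897500
  f(2.000000) = 1.000000
  x_2 = 2.000000 - 1.000000×(2.000000 - 1.050000)/(1.000000 - (-1.897500))
       = 1.672131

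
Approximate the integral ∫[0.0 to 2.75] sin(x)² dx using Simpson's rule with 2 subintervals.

f(x) = sin(x)²
a = 0.0, b = 2.75, n = 2
h = (b - a)/n = 1.375000

Simpson's rule: (h/3)[f(x₀) + 4f(x₁) + 2f(x₂) + ... + f(xₙ)]

x_0 = 0.0000, f(x_0) = 0.000000, coefficient = 1
x_1 = 1.3750, f(x_1) = 0.962151, coefficient = 4
x_2 = 2.7500, f(x_2) = 0.145665, coefficient = 1

I ≈ (1.375000/3) × 3.994270 = 1.830707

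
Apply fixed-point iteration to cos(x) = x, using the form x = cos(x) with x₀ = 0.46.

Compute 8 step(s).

Equation: cos(x) = x
Fixed-point form: x = cos(x)
x₀ = 0.46

x_1 = g(0.460000) = 0.896052
x_2 = g(0.896052) = 0.624697
x_3 = g(0.624697) = 0.811140
x_4 = g(0.811140) = 0.688672
x_5 = g(0.688672) = 0.772091
x_6 = g(0.772091) = 0.716454
x_7 = g(0.716454) = 0.754139
x_8 = g(0.754139) = 0.728861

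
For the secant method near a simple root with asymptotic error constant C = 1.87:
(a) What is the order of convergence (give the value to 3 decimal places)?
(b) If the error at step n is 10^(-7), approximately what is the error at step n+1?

(a) Secant method has superlinear convergence with order φ = (1+√5)/2 ≈ 1.618.
    This means |e_{n+1}| ≈ C|e_n|^1.618.

(b) With |e_n| = 10^(-7) and C = 1.87:
    |e_{n+1}| ≈ 1.87 × (10^(-7))^1.618 = 1.87 × 10^(-11.33)

(a) ≈ 1.618 (golden ratio); (b) |e_{n+1}| ≈ 8.823e-12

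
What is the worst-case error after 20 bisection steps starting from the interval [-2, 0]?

Bisection error bound: |error| ≤ (b-a)/2^n
|error| ≤ (0 - (-2))/2^20 = 2/2^20
|error| ≤ 0.0000019073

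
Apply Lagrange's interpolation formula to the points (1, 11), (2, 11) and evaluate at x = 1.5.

Lagrange interpolation formula:
P(x) = Σ yᵢ × Lᵢ(x)
where Lᵢ(x) = Π_{j≠i} (x - xⱼ)/(xᵢ - xⱼ)

L_0(1.5) = (1.5 - 2)/(1 - 2) = 0.500000
L_1(1.5) = (1.5 - 1)/(2 - 1) = 0.500000

P(1.5) = 11×L_0(1.5) + 11×L_1(1.5)
P(1.5) = 11.000000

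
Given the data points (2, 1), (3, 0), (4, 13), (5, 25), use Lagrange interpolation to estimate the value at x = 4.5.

Lagrange interpolation formula:
P(x) = Σ yᵢ × Lᵢ(x)
where Lᵢ(x) = Π_{j≠i} (x - xⱼ)/(xᵢ - xⱼ)

L_0(4.5) = (4.5 - 3)/(2 - 3) × (4.5 - 4)/(2 - 4) × (4.5 - 5)/(2 - 5) = 0.062500
L_1(4.5) = (4.5 - 2)/(3 - 2) × (4.5 - 4)/(3 - 4) × (4.5 - 5)/(3 - 5) = -0.312500
L_2(4.5) = (4.5 - 2)/(4 - 2) × (4.5 - 3)/(4 - 3) × (4.5 - 5)/(4 - 5) = 0.937500
L_3(4.5) = (4.5 - 2)/(5 - 2) × (4.5 - 3)/(5 - 3) × (4.5 - 4)/(5 - 4) = 0.312500

P(4.5) = 1×L_0(4.5) + 0×L_1(4.5) + 13×L_2(4.5) + 25×L_3(4.5)
P(4.5) = 20.062500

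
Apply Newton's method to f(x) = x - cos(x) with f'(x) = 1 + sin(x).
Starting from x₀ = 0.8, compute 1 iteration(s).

f(x) = x - cos(x)
f'(x) = 1 + sin(x)
x₀ = 0.8

Newton-Raphson formula: x_{n+1} = x_n - f(x_n)/f'(x_n)

Iteration 1:
  f(0.800000) = 0.103293
  f'(0.800000) = 1.717356
  x_1 = 0.800000 - 0.103293/1.717356 = 0.739853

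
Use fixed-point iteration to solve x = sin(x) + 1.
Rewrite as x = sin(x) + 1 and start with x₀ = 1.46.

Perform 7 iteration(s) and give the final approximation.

Equation: x = sin(x) + 1
Fixed-point form: x = sin(x) + 1
x₀ = 1.46

x_1 = g(1.460000) = 1.993868
x_2 = g(1.993868) = 1.911832
x_3 = g(1.911832) = 1.942409
x_4 = g(1.942409) = 1.931743
x_5 = g(1.931743) = 1.935563
x_6 = g(1.935563) = 1.934207
x_7 = g(1.934207) = 1.934690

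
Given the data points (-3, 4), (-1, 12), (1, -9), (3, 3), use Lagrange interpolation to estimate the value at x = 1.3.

Lagrange interpolation formula:
P(x) = Σ yᵢ × Lᵢ(x)
where Lᵢ(x) = Π_{j≠i} (x - xⱼ)/(xᵢ - xⱼ)

L_0(1.3) = (1.3 - (-1))/(-3 - (-1)) × (1.3 - 1)/(-3 - 1) × (1.3 - 3)/(-3 - 3) = 0.024438
L_1(1.3) = (1.3 - (-3))/(-1 - (-3)) × (1.3 - 1)/(-1 - 1) × (1.3 - 3)/(-1 - 3) = -0.137063
L_2(1.3) = (1.3 - (-3))/(1 - (-3)) × (1.3 - (-1))/(1 - (-1)) × (1.3 - 3)/(1 - 3) = 1.050812
L_3(1.3) = (1.3 - (-3))/(3 - (-3)) × (1.3 - (-1))/(3 - (-1)) × (1.3 - 1)/(3 - 1) = 0.061813

P(1.3) = 4×L_0(1.3) + 12×L_1(1.3) + (-9)×L_2(1.3) + 3×L_3(1.3)
P(1.3) = -10.818875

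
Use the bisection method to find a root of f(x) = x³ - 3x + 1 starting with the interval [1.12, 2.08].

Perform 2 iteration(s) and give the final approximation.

f(x) = x³ - 3x + 1
Initial interval: [1.12, 2.08]

Iteration 1:
  c_1 = (1.120000 + 2.080000)/2 = 1.600000
  f(c_1) = f(1.600000) = 0.296000
  f(a) × f(c) < 0, new interval: [1.120000, 1.600000]
Iteration 2:
  c_2 = (1.120000 + 1.600000)/2 = 1.360000
  f(c_2) = f(1.360000) = -0.564544
  f(a) × f(c) ≥ 0, new interval: [1.360000, 1.600000]

After 2 iteration(s), the approximation is c_2 = 1.360000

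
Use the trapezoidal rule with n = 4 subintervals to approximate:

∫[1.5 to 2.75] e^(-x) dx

f(x) = e^(-x)
a = 1.5, b = 2.75, n = 4
h = (b - a)/n = 0.312500

Trapezoidal rule: (h/2)[f(x₀) + 2f(x₁) + 2f(x₂) + ... + f(xₙ)]

x_0 = 1.5000, f(x_0) = 0.223130, coefficient = 1
x_1 = 1.8125, f(x_1) = 0.163246, coefficient = 2
x_2 = 2.1250, f(x_2) = 0.119433, coefficient = 2
x_3 = 2.4375, f(x_3) = 0.087379, coefficient = 2
x_4 = 2.7500, f(x_4) = 0.063928, coefficient = 1

I ≈ (0.312500/2) × 1.027173 = 0.160496
Exact value: 0.159202
Error: 0.001293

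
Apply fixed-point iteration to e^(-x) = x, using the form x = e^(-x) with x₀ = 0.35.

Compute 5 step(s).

Equation: e^(-x) = x
Fixed-point form: x = e^(-x)
x₀ = 0.35

x_1 = g(0.350000) = 0.704688
x_2 = g(0.704688) = 0.494263
x_3 = g(0.494263) = 0.610020
x_4 = g(0.610020) = 0.543340
x_5 = g(0.543340) = 0.580805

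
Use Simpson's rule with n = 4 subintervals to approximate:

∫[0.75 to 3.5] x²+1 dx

f(x) = x²+1
a = 0.75, b = 3.5, n = 4
h = (b - a)/n = 0.687500

Simpson's rule: (h/3)[f(x₀) + 4f(x₁) + 2f(x₂) + ... + f(xₙ)]

x_0 = 0.7500, f(x_0) = 1.562500, coefficient = 1
x_1 = 1.4375, f(x_1) = 3.066406, coefficient = 4
x_2 = 2.1250, f(x_2) = 5.515625, coefficient = 2
x_3 = 2.8125, f(x_3) = 8.910156, coefficient = 4
x_4 = 3.5000, f(x_4) = 13.250000, coefficient = 1

I ≈ (0.687500/3) × 73.750000 = 16.901042
Exact value: 16.901042
Error: 0.000000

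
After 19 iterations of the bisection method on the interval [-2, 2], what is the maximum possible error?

Bisection error bound: |error| ≤ (b-a)/2^n
|error| ≤ (2 - (-2))/2^19 = 4/2^19
|error| ≤ 0.0000076294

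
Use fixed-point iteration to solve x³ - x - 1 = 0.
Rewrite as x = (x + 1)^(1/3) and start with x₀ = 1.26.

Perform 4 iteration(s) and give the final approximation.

Equation: x³ - x - 1 = 0
Fixed-point form: x = (x + 1)^(1/3)
x₀ = 1.26

x_1 = g(1.260000) = 1.312309
x_2 = g(1.312309) = 1.322357
x_3 = g(1.322357) = 1.324269
x_4 = g(1.324269) = 1.324633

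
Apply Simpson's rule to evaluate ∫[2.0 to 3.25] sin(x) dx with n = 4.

f(x) = sin(x)
a = 2.0, b = 3.25, n = 4
h = (b - a)/n = 0.312500

Simpson's rule: (h/3)[f(x₀) + 4f(x₁) + 2f(x₂) + ... + f(xₙ)]

x_0 = 2.0000, f(x_0) = 0.909297, coefficient = 1
x_1 = 2.3125, f(x_1) = 0.737319, coefficient = 4
x_2 = 2.6250, f(x_2) = 0.493920, coefficient = 2
x_3 = 2.9375, f(x_3) = 0.202679, coefficient = 4
x_4 = 3.2500, f(x_4) = -0.108195, coefficient = 1

I ≈ (0.312500/3) × 5.548933 = 0.578014
Exact value: 0.577983
Error: 0.000031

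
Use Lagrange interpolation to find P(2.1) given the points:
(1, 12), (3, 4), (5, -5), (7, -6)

Lagrange interpolation formula:
P(x) = Σ yᵢ × Lᵢ(x)
where Lᵢ(x) = Π_{j≠i} (x - xⱼ)/(xᵢ - xⱼ)

L_0(2.1) = (2.1 - 3)/(1 - 3) × (2.1 - 5)/(1 - 5) × (2.1 - 7)/(1 - 7) = 0.266437
L_1(2.1) = (2.1 - 1)/(3 - 1) × (2.1 - 5)/(3 - 5) × (2.1 - 7)/(3 - 7) = 0.976938
L_2(2.1) = (2.1 - 1)/(5 - 1) × (2.1 - 3)/(5 - 3) × (2.1 - 7)/(5 - 7) = -0.303187
L_3(2.1) = (2.1 - 1)/(7 - 1) × (2.1 - 3)/(7 - 3) × (2.1 - 5)/(7 - 5) = 0.059812

P(2.1) = 12×L_0(2.1) + 4×L_1(2.1) + (-5)×L_2(2.1) + (-6)×L_3(2.1)
P(2.1) = 8.262063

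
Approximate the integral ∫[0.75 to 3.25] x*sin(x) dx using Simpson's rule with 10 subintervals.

f(x) = x*sin(x)
a = 0.75, b = 3.25, n = 10
h = (b - a)/n = 0.250000

Simpson's rule: (h/3)[f(x₀) + 4f(x₁) + 2f(x₂) + ... + f(xₙ)]

x_0 = 0.7500, f(x_0) = 0.511229, coefficient = 1
x_1 = 1.0000, f(x_1) = 0.841471, coefficient = 4
x_2 = 1.2500, f(x_2) = 1.186231, coefficient = 2
x_3 = 1.5000, f(x_3) = 1.496242, coefficient = 4
x_4 = 1.7500, f(x_4) = 1.721975, coefficient = 2
x_5 = 2.0000, f(x_5) = 1.818595, coefficient = 4
x_6 = 2.2500, f(x_6) = 1.750665, coefficient = 2
x_7 = 2.5000, f(x_7) = 1.496180, coefficient = 4
x_8 = 2.7500, f(x_8) = 1.049568, coefficient = 2
x_9 = 3.0000, f(x_9) = 0.423360, coefficient = 4
x_10 = 3.2500, f(x_10) = -0.351634, coefficient = 1

I ≈ (0.250000/3) × 35.879867 = 2.989989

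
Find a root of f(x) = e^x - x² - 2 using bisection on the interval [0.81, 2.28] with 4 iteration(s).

f(x) = e^x - x² - 2
Initial interval: [0.81, 2.28]

Iteration 1:
  c_1 = (0.810000 + 2.280000)/2 = 1.545000
  f(c_1) = f(1.545000) = 0.300947
  f(a) × f(c) < 0, new interval: [0.810000, 1.545000]
Iteration 2:
  c_2 = (0.810000 + 1.545000)/2 = 1.177500
  f(c_2) = f(1.177500) = -0.140258
  f(a) × f(c) ≥ 0, new interval: [1.177500, 1.545000]
Iteration 3:
  c_3 = (1.177500 + 1.545000)/2 = 1.361250
  f(c_3) = f(1.361250) = 0.048065
  f(a) × f(c) < 0, new interval: [1.177500, 1.361250]
Iteration 4:
  c_4 = (1.177500 + 1.361250)/2 = 1.269375
  f(c_4) = f(1.269375) = -0.052685
  f(a) × f(c) ≥ 0, new interval: [1.269375, 1.361250]

After 4 iteration(s), the approximation is c_4 = 1.269375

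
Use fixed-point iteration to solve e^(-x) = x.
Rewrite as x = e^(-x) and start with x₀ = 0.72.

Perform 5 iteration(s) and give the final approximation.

Equation: e^(-x) = x
Fixed-point form: x = e^(-x)
x₀ = 0.72

x_1 = g(0.720000) = 0.486752
x_2 = g(0.486752) = 0.614619
x_3 = g(0.614619) = 0.540847
x_4 = g(0.540847) = 0.582255
x_5 = g(0.582255) = 0.558637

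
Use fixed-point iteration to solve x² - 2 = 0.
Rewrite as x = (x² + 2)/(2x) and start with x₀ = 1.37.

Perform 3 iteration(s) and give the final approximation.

Equation: x² - 2 = 0
Fixed-point form: x = (x² + 2)/(2x)
x₀ = 1.37

x_1 = g(1.370000) = 1.414927
x_2 = g(1.414927) = 1.414214
x_3 = g(1.414214) = 1.414214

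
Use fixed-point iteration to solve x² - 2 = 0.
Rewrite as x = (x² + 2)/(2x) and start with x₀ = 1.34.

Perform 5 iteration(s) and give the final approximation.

Equation: x² - 2 = 0
Fixed-point form: x = (x² + 2)/(2x)
x₀ = 1.34

x_1 = g(1.340000) = 1.416269
x_2 = g(1.416269) = 1.414215
x_3 = g(1.414215) = 1.414214
x_4 = g(1.414214) = 1.414214
x_5 = g(1.414214) = 1.414214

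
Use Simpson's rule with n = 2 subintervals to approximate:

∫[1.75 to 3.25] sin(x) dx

f(x) = sin(x)
a = 1.75, b = 3.25, n = 2
h = (b - a)/n = 0.750000

Simpson's rule: (h/3)[f(x₀) + 4f(x₁) + 2f(x₂) + ... + f(xₙ)]

x_0 = 1.7500, f(x_0) = 0.983986, coefficient = 1
x_1 = 2.5000, f(x_1) = 0.598472, coefficient = 4
x_2 = 3.2500, f(x_2) = -0.108195, coefficient = 1

I ≈ (0.750000/3) × 3.269679 = 0.817420
Exact value: 0.815884
Error: 0.001536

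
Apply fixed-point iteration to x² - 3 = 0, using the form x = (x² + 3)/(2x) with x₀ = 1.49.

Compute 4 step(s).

Equation: x² - 3 = 0
Fixed-point form: x = (x² + 3)/(2x)
x₀ = 1.49

x_1 = g(1.490000) = 1.751711
x_2 = g(1.751711) = 1.732161
x_3 = g(1.732161) = 1.732051
x_4 = g(1.732051) = 1.732051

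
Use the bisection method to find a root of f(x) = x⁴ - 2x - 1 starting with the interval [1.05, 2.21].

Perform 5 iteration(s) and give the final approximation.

f(x) = x⁴ - 2x - 1
Initial interval: [1.05, 2.21]

Iteration 1:
  c_1 = (1.050000 + 2.210000)/2 = 1.630000
  f(c_1) = f(1.630000) = 2.799118
  f(a) × f(c) < 0, new interval: [1.050000, 1.630000]
Iteration 2:
  c_2 = (1.050000 + 1.630000)/2 = 1.340000
  f(c_2) = f(1.340000) = -0.455821
  f(a) × f(c) ≥ 0, new interval: [1.340000, 1.630000]
Iteration 3:
  c_3 = (1.340000 + 1.630000)/2 = 1.485000
  f(c_3) = f(1.485000) = 0.893017
  f(a) × f(c) < 0, new interval: [1.340000, 1.485000]
Iteration 4:
  c_4 = (1.340000 + 1.485000)/2 = 1.412500
  f(c_4) = f(1.412500) = 0.155648
  f(a) × f(c) < 0, new interval: [1.340000, 1.412500]
Iteration 5:
  c_5 = (1.340000 + 1.412500)/2 = 1.376250
  f(c_5) = f(1.376250) = -0.165021
  f(a) × f(c) ≥ 0, new interval: [1.376250, 1.412500]

After 5 iteration(s), the approximation is c_5 = 1.376250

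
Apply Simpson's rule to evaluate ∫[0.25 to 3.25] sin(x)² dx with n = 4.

f(x) = sin(x)²
a = 0.25, b = 3.25, n = 4
h = (b - a)/n = 0.750000

Simpson's rule: (h/3)[f(x₀) + 4f(x₁) + 2f(x₂) + ... + f(xₙ)]

x_0 = 0.2500, f(x_0) = 0.061209, coefficient = 1
x_1 = 1.0000, f(x_1) = 0.708073, coefficient = 4
x_2 = 1.7500, f(x_2) = 0.968228, coefficient = 2
x_3 = 2.5000, f(x_3) = 0.358169, coefficient = 4
x_4 = 3.2500, f(x_4) = 0.011706, coefficient = 1

I ≈ (0.750000/3) × 6.274341 = 1.568585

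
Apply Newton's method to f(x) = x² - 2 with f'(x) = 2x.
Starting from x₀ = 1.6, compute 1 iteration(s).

f(x) = x² - 2
f'(x) = 2x
x₀ = 1.6

Newton-Raphson formula: x_{n+1} = x_n - f(x_n)/f'(x_n)

Iteration 1:
  f(1.600000) = 0.560000
  f'(1.600000) = 3.200000
  x_1 = 1.600000 - 0.560000/3.200000 = 1.425000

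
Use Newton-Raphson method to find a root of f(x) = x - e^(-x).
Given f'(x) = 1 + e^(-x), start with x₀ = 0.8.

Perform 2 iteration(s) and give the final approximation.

f(x) = x - e^(-x)
f'(x) = 1 + e^(-x)
x₀ = 0.8

Newton-Raphson formula: x_{n+1} = x_n - f(x_n)/f'(x_n)

Iteration 1:
  f(0.800000) = 0.350671
  f'(0.800000) = 1.449329
  x_1 = 0.800000 - 0.350671/1.449329 = 0.558046
Iteration 2:
  f(0.558046) = -0.014280
  f'(0.558046) = 1.572326
  x_2 = 0.558046 - (-0.014280)/1.572326 = 0.567128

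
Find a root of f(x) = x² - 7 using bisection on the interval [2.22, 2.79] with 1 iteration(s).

f(x) = x² - 7
Initial interval: [2.22, 2.79]

Iteration 1:
  c_1 = (2.220000 + 2.790000)/2 = 2.505000
  f(c_1) = f(2.505000) = -0.724975
  f(a) × f(c) ≥ 0, new interval: [2.505000, 2.790000]

After 1 iteration(s), the approximation is c_1 = 2.505000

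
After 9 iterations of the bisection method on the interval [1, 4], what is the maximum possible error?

Bisection error bound: |error| ≤ (b-a)/2^n
|error| ≤ (4 - 1)/2^9 = 3/2^9
|error| ≤ 0.0058593750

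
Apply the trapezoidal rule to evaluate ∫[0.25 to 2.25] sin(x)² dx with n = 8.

f(x) = sin(x)²
a = 0.25, b = 2.25, n = 8
h = (b - a)/n = 0.250000

Trapezoidal rule: (h/2)[f(x₀) + 2f(x₁) + 2f(x₂) + ... + f(xₙ)]

x_0 = 0.2500, f(x_0) = 0.061209, coefficient = 1
x_1 = 0.5000, f(x_1) = 0.229849, coefficient = 2
x_2 = 0.7500, f(x_2) = 0.464631, coefficient = 2
x_3 = 1.0000, f(x_3) = 0.708073, coefficient = 2
x_4 = 1.2500, f(x_4) = 0.900572, coefficient = 2
x_5 = 1.5000, f(x_5) = 0.994996, coefficient = 2
x_6 = 1.7500, f(x_6) = 0.968228, coefficient = 2
x_7 = 2.0000, f(x_7) = 0.826822, coefficient = 2
x_8 = 2.2500, f(x_8) = 0.605398, coefficient = 1

I ≈ (0.250000/2) × 10.852950 = 1.356619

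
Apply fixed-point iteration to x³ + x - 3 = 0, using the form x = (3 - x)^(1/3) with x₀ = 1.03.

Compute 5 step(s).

Equation: x³ + x - 3 = 0
Fixed-point form: x = (3 - x)^(1/3)
x₀ = 1.03

x_1 = g(1.030000) = 1.253590
x_2 = g(1.253590) = 1.204247
x_3 = g(1.204247) = 1.215483
x_4 = g(1.215483) = 1.212943
x_5 = g(1.212943) = 1.213518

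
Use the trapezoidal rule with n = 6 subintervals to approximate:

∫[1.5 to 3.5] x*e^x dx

f(x) = x*e^x
a = 1.5, b = 3.5, n = 6
h = (b - a)/n = 0.333333

Trapezoidal rule: (h/2)[f(x₀) + 2f(x₁) + 2f(x₂) + ... + f(xₙ)]

x_0 = 1.5000, f(x_0) = 6.722534, coefficient = 1
x_1 = 1.8333, f(x_1) = 11.466952, coefficient = 2
x_2 = 2.1667, f(x_2) = 18.913133, coefficient = 2
x_3 = 2.5000, f(x_3) = 30.456235, coefficient = 2
x_4 = 2.8333, f(x_4) = 48.172446, coefficient = 2
x_5 = 3.1667, f(x_5) = 75.139484, coefficient = 2
x_6 = 3.5000, f(x_6) = 115.904082, coefficient = 1

I ≈ (0.333333/2) × 490.923117 = 81.820519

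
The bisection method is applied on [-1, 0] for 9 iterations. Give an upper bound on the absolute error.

Bisection error bound: |error| ≤ (b-a)/2^n
|error| ≤ (0 - (-1))/2^9 = 1/2^9
|error| ≤ 0.0019531250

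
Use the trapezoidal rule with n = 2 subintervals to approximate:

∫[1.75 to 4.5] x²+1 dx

f(x) = x²+1
a = 1.75, b = 4.5, n = 2
h = (b - a)/n = 1.375000

Trapezoidal rule: (h/2)[f(x₀) + 2f(x₁) + 2f(x₂) + ... + f(xₙ)]

x_0 = 1.7500, f(x_0) = 4.062500, coefficient = 1
x_1 = 3.1250, f(x_1) = 10.765625, coefficient = 2
x_2 = 4.5000, f(x_2) = 21.250000, coefficient = 1

I ≈ (1.375000/2) × 46.843750 = 32.205078
Exact value: 31.338542
Error: 0.866536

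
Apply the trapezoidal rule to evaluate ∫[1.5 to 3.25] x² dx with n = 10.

f(x) = x²
a = 1.5, b = 3.25, n = 10
h = (b - a)/n = 0.175000

Trapezoidal rule: (h/2)[f(x₀) + 2f(x₁) + 2f(x₂) + ... + f(xₙ)]

x_0 = 1.5000, f(x_0) = 2.250000, coefficient = 1
x_1 = 1.6750, f(x_1) = 2.805625, coefficient = 2
x_2 = 1.8500, f(x_2) = 3.422500, coefficient = 2
x_3 = 2.0250, f(x_3) = 4.100625, coefficient = 2
x_4 = 2.2000, f(x_4) = 4.840000, coefficient = 2
x_5 = 2.3750, f(x_5) = 5.640625, coefficient = 2
x_6 = 2.5500, f(x_6) = 6.502500, coefficient = 2
x_7 = 2.7250, f(x_7) = 7.425625, coefficient = 2
x_8 = 2.9000, f(x_8) = 8.410000, coefficient = 2
x_9 = 3.0750, f(x_9) = 9.455625, coefficient = 2
x_10 = 3.2500, f(x_10) = 10.562500, coefficient = 1

I ≈ (0.175000/2) × 118.018750 = 10.326641
Exact value: 10.317708
Error: 0.008932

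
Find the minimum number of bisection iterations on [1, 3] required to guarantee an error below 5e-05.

We need (b-a)/2^n ≤ 5e-05
(3 - 1)/2^n ≤ 5e-05
2/2^n ≤ 5e-05
2^n ≥ 40000
n ≥ log₂(40000) = 15.29
n ≥ 16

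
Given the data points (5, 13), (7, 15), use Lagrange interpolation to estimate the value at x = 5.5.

Lagrange interpolation formula:
P(x) = Σ yᵢ × Lᵢ(x)
where Lᵢ(x) = Π_{j≠i} (x - xⱼ)/(xᵢ - xⱼ)

L_0(5.5) = (5.5 - 7)/(5 - 7) = 0.750000
L_1(5.5) = (5.5 - 5)/(7 - 5) = 0.250000

P(5.5) = 13×L_0(5.5) + 15×L_1(5.5)
P(5.5) = 13.500000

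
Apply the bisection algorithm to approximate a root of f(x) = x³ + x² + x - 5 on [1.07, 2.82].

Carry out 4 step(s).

f(x) = x³ + x² + x - 5
Initial interval: [1.07, 2.82]

Iteration 1:
  c_1 = (1.070000 + 2.820000)/2 = 1.945000
  f(c_1) = f(1.945000) = 8.086009
  f(a) × f(c) < 0, new interval: [1.070000, 1.945000]
Iteration 2:
  c_2 = (1.070000 + 1.945000)/2 = 1.507500
  f(c_2) = f(1.507500) = 2.205935
  f(a) × f(c) < 0, new interval: [1.070000, 1.507500]
Iteration 3:
  c_3 = (1.070000 + 1.507500)/2 = 1.288750
  f(c_3) = f(1.288750) = 0.090081
  f(a) × f(c) < 0, new interval: [1.070000, 1.288750]
Iteration 4:
  c_4 = (1.070000 + 1.288750)/2 = 1.179375
  f(c_4) = f(1.179375) = -0.789277
  f(a) × f(c) ≥ 0, new interval: [1.179375, 1.288750]

After 4 iteration(s), the approximation is c_4 = 1.179375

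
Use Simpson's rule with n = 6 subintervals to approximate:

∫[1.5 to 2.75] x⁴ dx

f(x) = x⁴
a = 1.5, b = 2.75, n = 6
h = (b - a)/n = 0.208333

Simpson's rule: (h/3)[f(x₀) + 4f(x₁) + 2f(x₂) + ... + f(xₙ)]

x_0 = 1.5000, f(x_0) = 5.062500, coefficient = 1
x_1 = 1.7083, f(x_1) = 8.517075, coefficient = 4
x_2 = 1.9167, f(x_2) = 13.495419, coefficient = 2
x_3 = 2.1250, f(x_3) = 20.390869, coefficient = 4
x_4 = 2.3333, f(x_4) = 29.641975, coefficient = 2
x_5 = 2.5417, f(x_5) = 41.732497, coefficient = 4
x_6 = 2.7500, f(x_6) = 57.191406, coefficient = 1

I ≈ (0.208333/3) × 431.090459 = 29.936837
Exact value: 29.936523
Error: 0.000314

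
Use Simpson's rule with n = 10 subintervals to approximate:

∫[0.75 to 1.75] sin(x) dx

f(x) = sin(x)
a = 0.75, b = 1.75, n = 10
h = (b - a)/n = 0.100000

Simpson's rule: (h/3)[f(x₀) + 4f(x₁) + 2f(x₂) + ... + f(xₙ)]

x_0 = 0.7500, f(x_0) = 0.681639, coefficient = 1
x_1 = 0.8500, f(x_1) = 0.751280, coefficient = 4
x_2 = 0.9500, f(x_2) = 0.813416, coefficient = 2
x_3 = 1.0500, f(x_3) = 0.867423, coefficient = 4
x_4 = 1.1500, f(x_4) = 0.912764, coefficient = 2
x_5 = 1.2500, f(x_5) = 0.948985, coefficient = 4
x_6 = 1.3500, f(x_6) = 0.975723, coefficient = 2
x_7 = 1.4500, f(x_7) = 0.992713, coefficient = 4
x_8 = 1.5500, f(x_8) = 0.999784, coefficient = 2
x_9 = 1.6500, f(x_9) = 0.996865, coefficient = 4
x_10 = 1.7500, f(x_10) = 0.983986, coefficient = 1

I ≈ (0.100000/3) × 27.298063 = 0.909935
Exact value: 0.909935
Error: 0.000001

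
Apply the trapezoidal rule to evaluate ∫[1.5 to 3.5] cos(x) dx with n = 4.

f(x) = cos(x)
a = 1.5, b = 3.5, n = 4
h = (b - a)/n = 0.500000

Trapezoidal rule: (h/2)[f(x₀) + 2f(x₁) + 2f(x₂) + ... + f(xₙ)]

x_0 = 1.5000, f(x_0) = 0.070737, coefficient = 1
x_1 = 2.0000, f(x_1) = -0.416147, coefficient = 2
x_2 = 2.5000, f(x_2) = -0.801144, coefficient = 2
x_3 = 3.0000, f(x_3) = -0.989992, coefficient = 2
x_4 = 3.5000, f(x_4) = -0.936457, coefficient = 1

I ≈ (0.500000/2) × -5.280285 = -1.320071
Exact value: -1.348278
Error: 0.028207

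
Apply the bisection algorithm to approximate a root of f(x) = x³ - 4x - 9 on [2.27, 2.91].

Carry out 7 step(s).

f(x) = x³ - 4x - 9
Initial interval: [2.27, 2.91]

Iteration 1:
  c_1 = (2.270000 + 2.910000)/2 = 2.590000
  f(c_1) = f(2.590000) = -1.986021
  f(a) × f(c) ≥ 0, new interval: [2.590000, 2.910000]
Iteration 2:
  c_2 = (2.590000 + 2.910000)/2 = 2.750000
  f(c_2) = f(2.750000) = 0.796875
  f(a) × f(c) < 0, new interval: [2.590000, 2.750000]
Iteration 3:
  c_3 = (2.590000 + 2.750000)/2 = 2.670000
  f(c_3) = f(2.670000) = -0.645837
  f(a) × f(c) ≥ 0, new interval: [2.670000, 2.750000]
Iteration 4:
  c_4 = (2.670000 + 2.750000)/2 = 2.710000
  f(c_4) = f(2.710000) = 0.062511
  f(a) × f(c) < 0, new interval: [2.670000, 2.710000]
Iteration 5:
  c_5 = (2.670000 + 2.710000)/2 = 2.690000
  f(c_5) = f(2.690000) = -0.294891
  f(a) × f(c) ≥ 0, new interval: [2.690000, 2.710000]
Iteration 6:
  c_6 = (2.690000 + 2.710000)/2 = 2.700000
  f(c_6) = f(2.700000) = -0.117000
  f(a) × f(c) ≥ 0, new interval: [2.700000, 2.710000]
Iteration 7:
  c_7 = (2.700000 + 2.710000)/2 = 2.705000
  f(c_7) = f(2.705000) = -0.027447
  f(a) × f(c) ≥ 0, new interval: [2.705000, 2.710000]

After 7 iteration(s), the approximation is c_7 = 2.705000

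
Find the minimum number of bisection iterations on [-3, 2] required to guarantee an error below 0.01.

We need (b-a)/2^n ≤ 0.01
(2 - (-3))/2^n ≤ 0.01
5/2^n ≤ 0.01
2^n ≥ 500
n ≥ log₂(500) = 8.97
n ≥ 9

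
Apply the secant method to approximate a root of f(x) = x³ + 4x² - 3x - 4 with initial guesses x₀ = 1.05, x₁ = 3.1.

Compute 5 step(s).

f(x) = x³ + 4x² - 3x - 4
x₀ = 1.05, x₁ = 3.1

Secant formula: x_{n+1} = x_n - f(x_n)(x_n - x_{n-1})/(f(x_n) - f(x_{n-1}))

Iteration 1:
  f(1.050000) = -1.582375
  f(3.100000) = 54.931000
  x_2 = 3.100000 - 54.931000×(3.100000 - 1.050000)/(54.931000 - (-1.582375))
       = 1.107400
Iteration 2:
  f(3.100000) = 54.931000
  f(1.107400) = -1.058818
  x_3 = 1.107400 - (-1.058818)×(1.107400 - 3.100000)/(-1.058818 - 54.931000)
       = 1.145082
Iteration 3:
  f(1.107400) = -1.058818
  f(1.145082) = -0.688950
  x_4 = 1.145082 - (-0.688950)×(1.145082 - 1.107400)/(-0.688950 - (-1.058818))
       = 1.215272
Iteration 4:
  f(1.145082) = -0.688950
  f(1.215272) = 0.056542
  x_5 = 1.215272 - 0.056542×(1.215272 - 1.145082)/(0.056542 - (-0.688950))
       = 1.209948
Iteration 5:
  f(1.215272) = 0.056542
  f(1.209948) = -0.002614
  x_6 = 1.209948 - (-0.002614)×(1.209948 - 1.215272)/(-0.002614 - 0.056542)
       = 1.210183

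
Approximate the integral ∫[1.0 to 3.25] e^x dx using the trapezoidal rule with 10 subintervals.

f(x) = e^x
a = 1.0, b = 3.25, n = 10
h = (b - a)/n = 0.225000

Trapezoidal rule: (h/2)[f(x₀) + 2f(x₁) + 2f(x₂) + ... + f(xₙ)]

x_0 = 1.0000, f(x_0) = 2.718282, coefficient = 1
x_1 = 1.2250, f(x_1) = 3.404166, coefficient = 2
x_2 = 1.4500, f(x_2) = 4.263115, coefficient = 2
x_3 = 1.6750, f(x_3) = 5.338795, coefficient = 2
x_4 = 1.9000, f(x_4) = 6.685894, coefficient = 2
x_5 = 2.1250, f(x_5) = 8.372897, coefficient = 2
x_6 = 2.3500, f(x_6) = 10.485570, coefficient = 2
x_7 = 2.5750, f(x_7) = 13.131317, coefficient = 2
x_8 = 2.8000, f(x_8) = 16.444647, coefficient = 2
x_9 = 3.0250, f(x_9) = 20.594005, coefficient = 2
x_10 = 3.2500, f(x_10) = 25.790340, coefficient = 1

I ≈ (0.225000/2) × 205.949434 = 23.169311
Exact value: 23.072058
Error: 0.097253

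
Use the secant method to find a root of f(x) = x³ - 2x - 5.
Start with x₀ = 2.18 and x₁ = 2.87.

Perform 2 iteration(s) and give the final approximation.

f(x) = x³ - 2x - 5
x₀ = 2.18, x₁ = 2.87

Secant formula: x_{n+1} = x_n - f(x_n)(x_n - x_{n-1})/(f(x_n) - f(x_{n-1}))

Iteration 1:
  f(2.180000) = 1.000232
  f(2.870000) = 12.899903
  x_2 = 2.870000 - 12.899903×(2.870000 - 2.180000)/(12.899903 - 1.000232)
       = 2.122002
Iteration 2:
  f(2.870000) = 12.899903
  f(2.122002) = 0.311140
  x_3 = 2.122002 - 0.311140×(2.122002 - 2.870000)/(0.311140 - 12.899903)
       = 2.103514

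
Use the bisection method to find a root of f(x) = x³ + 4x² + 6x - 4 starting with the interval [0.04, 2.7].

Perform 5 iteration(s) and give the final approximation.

f(x) = x³ + 4x² + 6x - 4
Initial interval: [0.04, 2.7]

Iteration 1:
  c_1 = (0.040000 + 2.700000)/2 = 1.370000
  f(c_1) = f(1.370000) = 14.298953
  f(a) × f(c) < 0, new interval: [0.040000, 1.370000]
Iteration 2:
  c_2 = (0.040000 + 1.370000)/2 = 0.705000
  f(c_2) = f(0.705000) = 2.568503
  f(a) × f(c) < 0, new interval: [0.040000, 0.705000]
Iteration 3:
  c_3 = (0.040000 + 0.705000)/2 = 0.372500
  f(c_3) = f(0.372500) = -1.158288
  f(a) × f(c) ≥ 0, new interval: [0.372500, 0.705000]
Iteration 4:
  c_4 = (0.372500 + 0.705000)/2 = 0.538750
  f(c_4) = f(0.538750) = 0.549879
  f(a) × f(c) < 0, new interval: [0.372500, 0.538750]
Iteration 5:
  c_5 = (0.372500 + 0.538750)/2 = 0.455625
  f(c_5) = f(0.455625) = -0.341288
  f(a) × f(c) ≥ 0, new interval: [0.455625, 0.538750]

After 5 iteration(s), the approximation is c_5 = 0.455625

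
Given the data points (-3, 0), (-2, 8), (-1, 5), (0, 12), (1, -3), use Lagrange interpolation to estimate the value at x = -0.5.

Lagrange interpolation formula:
P(x) = Σ yᵢ × Lᵢ(x)
where Lᵢ(x) = Π_{j≠i} (x - xⱼ)/(xᵢ - xⱼ)

L_0(-0.5) = (-0.5 - (-2))/(-3 - (-2)) × (-0.5 - (-1))/(-3 - (-1)) × (-0.5 - 0)/(-3 - 0) × (-0.5 - 1)/(-3 - 1) = 0.023438
L_1(-0.5) = (-0.5 - (-3))/(-2 - (-3)) × (-0.5 - (-1))/(-2 - (-1)) × (-0.5 - 0)/(-2 - 0) × (-0.5 - 1)/(-2 - 1) = -0.156250
L_2(-0.5) = (-0.5 - (-3))/(-1 - (-3)) × (-0.5 - (-2))/(-1 - (-2)) × (-0.5 - 0)/(-1 - 0) × (-0.5 - 1)/(-1 - 1) = 0.703125
L_3(-0.5) = (-0.5 - (-3))/(0 - (-3)) × (-0.5 - (-2))/(0 - (-2)) × (-0.5 - (-1))/(0 - (-1)) × (-0.5 - 1)/(0 - 1) = 0.468750
L_4(-0.5) = (-0.5 - (-3))/(1 - (-3)) × (-0.5 - (-2))/(1 - (-2)) × (-0.5 - (-1))/(1 - (-1)) × (-0.5 - 0)/(1 - 0) = -0.039062

P(-0.5) = 0×L_0(-0.5) + 8×L_1(-0.5) + 5×L_2(-0.5) + 12×L_3(-0.5) + (-3)×L_4(-0.5)
P(-0.5) = 8.007812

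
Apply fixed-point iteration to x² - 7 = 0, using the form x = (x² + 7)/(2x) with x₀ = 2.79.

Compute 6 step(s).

Equation: x² - 7 = 0
Fixed-point form: x = (x² + 7)/(2x)
x₀ = 2.79

x_1 = g(2.790000) = 2.649480
x_2 = g(2.649480) = 2.645754
x_3 = g(2.645754) = 2.645751
x_4 = g(2.645751) = 2.645751
x_5 = g(2.645751) = 2.645751
x_6 = g(2.645751) = 2.645751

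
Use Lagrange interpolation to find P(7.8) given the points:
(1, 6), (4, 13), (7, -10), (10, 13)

Lagrange interpolation formula:
P(x) = Σ yᵢ × Lᵢ(x)
where Lᵢ(x) = Π_{j≠i} (x - xⱼ)/(xᵢ - xⱼ)

L_0(7.8) = (7.8 - 4)/(1 - 4) × (7.8 - 7)/(1 - 7) × (7.8 - 10)/(1 - 10) = 0.041284
L_1(7.8) = (7.8 - 1)/(4 - 1) × (7.8 - 7)/(4 - 7) × (7.8 - 10)/(4 - 10) = -0.221630
L_2(7.8) = (7.8 - 1)/(7 - 1) × (7.8 - 4)/(7 - 4) × (7.8 - 10)/(7 - 10) = 1.052741
L_3(7.8) = (7.8 - 1)/(10 - 1) × (7.8 - 4)/(10 - 4) × (7.8 - 7)/(10 - 7) = 0.127605

P(7.8) = 6×L_0(7.8) + 13×L_1(7.8) + (-10)×L_2(7.8) + 13×L_3(7.8)
P(7.8) = -11.502025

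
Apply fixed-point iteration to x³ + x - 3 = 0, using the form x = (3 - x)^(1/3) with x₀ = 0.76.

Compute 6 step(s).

Equation: x³ + x - 3 = 0
Fixed-point form: x = (3 - x)^(1/3)
x₀ = 0.76

x_1 = g(0.760000) = 1.308427
x_2 = g(1.308427) = 1.191508
x_3 = g(1.191508) = 1.218350
x_4 = g(1.218350) = 1.212293
x_5 = g(1.212293) = 1.213665
x_6 = g(1.213665) = 1.213354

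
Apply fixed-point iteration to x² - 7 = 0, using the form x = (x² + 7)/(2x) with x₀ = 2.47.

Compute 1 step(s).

Equation: x² - 7 = 0
Fixed-point form: x = (x² + 7)/(2x)
x₀ = 2.47

x_1 = g(2.470000) = 2.652004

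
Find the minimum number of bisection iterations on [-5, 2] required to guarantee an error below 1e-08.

We need (b-a)/2^n ≤ 1e-08
(2 - (-5))/2^n ≤ 1e-08
7/2^n ≤ 1e-08
2^n ≥ 700000000
n ≥ log₂(700000000) = 29.38
n ≥ 30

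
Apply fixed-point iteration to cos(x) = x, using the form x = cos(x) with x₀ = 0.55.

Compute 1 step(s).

Equation: cos(x) = x
Fixed-point form: x = cos(x)
x₀ = 0.55

x_1 = g(0.550000) = 0.852525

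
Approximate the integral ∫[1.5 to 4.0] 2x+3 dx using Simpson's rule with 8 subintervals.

f(x) = 2x+3
a = 1.5, b = 4.0, n = 8
h = (b - a)/n = 0.312500

Simpson's rule: (h/3)[f(x₀) + 4f(x₁) + 2f(x₂) + ... + f(xₙ)]

x_0 = 1.5000, f(x_0) = 6.000000, coefficient = 1
x_1 = 1.8125, f(x_1) = 6.625000, coefficient = 4
x_2 = 2.1250, f(x_2) = 7.250000, coefficient = 2
x_3 = 2.4375, f(x_3) = 7.875000, coefficient = 4
x_4 = 2.7500, f(x_4) = 8.500000, coefficient = 2
x_5 = 3.0625, f(x_5) = 9.125000, coefficient = 4
x_6 = 3.3750, f(x_6) = 9.750000, coefficient = 2
x_7 = 3.6875, f(x_7) = 10.375000, coefficient = 4
x_8 = 4.0000, f(x_8) = 11.000000, coefficient = 1

I ≈ (0.312500/3) × 204.000000 = 21.250000
Exact value: 21.250000
Error: 0.000000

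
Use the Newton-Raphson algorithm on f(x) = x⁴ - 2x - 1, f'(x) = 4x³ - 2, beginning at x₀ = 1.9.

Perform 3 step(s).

f(x) = x⁴ - 2x - 1
f'(x) = 4x³ - 2
x₀ = 1.9

Newton-Raphson formula: x_{n+1} = x_n - f(x_n)/f'(x_n)

Iteration 1:
  f(1.900000) = 8.232100
  f'(1.900000) = 25.436000
  x_1 = 1.900000 - 8.232100/25.436000 = 1.576360
Iteration 2:
  f(1.576360) = 2.022066
  f'(1.576360) = 13.668465
  x_2 = 1.576360 - 2.022066/13.668465 = 1.428424
Iteration 3:
  f(1.428424) = 0.306361
  f'(1.428424) = 9.658190
  x_3 = 1.428424 - 0.306361/9.658190 = 1.396703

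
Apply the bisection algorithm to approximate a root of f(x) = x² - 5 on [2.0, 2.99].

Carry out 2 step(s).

f(x) = x² - 5
Initial interval: [2.0, 2.99]

Iteration 1:
  c_1 = (2.000000 + 2.990000)/2 = 2.495000
  f(c_1) = f(2.495000) = 1.225025
  f(a) × f(c) < 0, new interval: [2.000000, 2.495000]
Iteration 2:
  c_2 = (2.000000 + 2.495000)/2 = 2.247500
  f(c_2) = f(2.247500) = 0.051256
  f(a) × f(c) < 0, new interval: [2.000000, 2.247500]

After 2 iteration(s), the approximation is c_2 = 2.247500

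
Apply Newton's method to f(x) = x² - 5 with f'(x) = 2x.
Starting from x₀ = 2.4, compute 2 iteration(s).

f(x) = x² - 5
f'(x) = 2x
x₀ = 2.4

Newton-Raphson formula: x_{n+1} = x_n - f(x_n)/f'(x_n)

Iteration 1:
  f(2.400000) = 0.760000
  f'(2.400000) = 4.800000
  x_1 = 2.400000 - 0.760000/4.800000 = 2.241667
Iteration 2:
  f(2.241667) = 0.025069
  f'(2.241667) = 4.483333
  x_2 = 2.241667 - 0.025069/4.483333 = 2.236075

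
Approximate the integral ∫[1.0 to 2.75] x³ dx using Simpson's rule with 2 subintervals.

f(x) = x³
a = 1.0, b = 2.75, n = 2
h = (b - a)/n = 0.875000

Simpson's rule: (h/3)[f(x₀) + 4f(x₁) + 2f(x₂) + ... + f(xₙ)]

x_0 = 1.0000, f(x_0) = 1.000000, coefficient = 1
x_1 = 1.8750, f(x_1) = 6.591797, coefficient = 4
x_2 = 2.7500, f(x_2) = 20.796875, coefficient = 1

I ≈ (0.875000/3) × 48.164062 = 14.047852
Exact value: 14.047852
Error: 0.000000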